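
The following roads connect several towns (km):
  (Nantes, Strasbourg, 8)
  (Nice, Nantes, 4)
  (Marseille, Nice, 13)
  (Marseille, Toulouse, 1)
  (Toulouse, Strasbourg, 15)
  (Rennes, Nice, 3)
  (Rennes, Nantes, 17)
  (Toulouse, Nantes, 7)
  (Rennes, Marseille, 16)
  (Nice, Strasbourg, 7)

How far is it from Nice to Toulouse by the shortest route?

11

Comparing a few candidate routes:
Nice-Marseille-Toulouse: 13 + 1 = 14
Nice-Nantes-Toulouse: 4 + 7 = 11
Nice-Rennes-Marseille-Toulouse: 3 + 16 + 1 = 20
The minimum is 11 km.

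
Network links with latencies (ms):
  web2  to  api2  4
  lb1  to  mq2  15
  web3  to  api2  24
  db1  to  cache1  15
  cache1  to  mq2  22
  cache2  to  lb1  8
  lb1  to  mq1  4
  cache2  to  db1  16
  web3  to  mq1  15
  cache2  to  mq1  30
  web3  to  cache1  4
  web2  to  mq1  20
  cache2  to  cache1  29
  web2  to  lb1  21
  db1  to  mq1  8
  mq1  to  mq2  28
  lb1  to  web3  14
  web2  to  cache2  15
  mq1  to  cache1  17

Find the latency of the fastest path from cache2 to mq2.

23

Comparing a few candidate routes:
cache2-db1-mq1-lb1-mq2: 16 + 8 + 4 + 15 = 43
cache2-lb1-mq1-mq2: 8 + 4 + 28 = 40
cache2-lb1-mq2: 8 + 15 = 23
cache2-lb1-web3-cache1-mq2: 8 + 14 + 4 + 22 = 48
Shortest: 23 ms.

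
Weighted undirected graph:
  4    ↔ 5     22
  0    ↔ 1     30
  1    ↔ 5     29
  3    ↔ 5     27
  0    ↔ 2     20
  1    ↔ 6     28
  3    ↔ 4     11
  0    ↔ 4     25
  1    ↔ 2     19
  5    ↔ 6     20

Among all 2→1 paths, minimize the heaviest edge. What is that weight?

19

Candidate routes:
2-0-4-5-1: max(20, 25, 22, 29) = 29
2-0-4-5-6-1: max(20, 25, 22, 20, 28) = 28
2-0-4-3-5-1: max(20, 25, 11, 27, 29) = 29
2-1: max(19) = 19
2-0-4-3-5-6-1: max(20, 25, 11, 27, 20, 28) = 28
2-0-1: max(20, 30) = 30
Best route has worst link 19.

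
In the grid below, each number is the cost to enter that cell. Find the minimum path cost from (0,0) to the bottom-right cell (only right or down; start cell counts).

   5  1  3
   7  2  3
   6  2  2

Take r0c0 → r0c1 → r1c1 → r2c1 → r2c2 for a total of 5 + 1 + 2 + 2 + 2 = 12.
For comparison, the top-then-right route costs 14.

12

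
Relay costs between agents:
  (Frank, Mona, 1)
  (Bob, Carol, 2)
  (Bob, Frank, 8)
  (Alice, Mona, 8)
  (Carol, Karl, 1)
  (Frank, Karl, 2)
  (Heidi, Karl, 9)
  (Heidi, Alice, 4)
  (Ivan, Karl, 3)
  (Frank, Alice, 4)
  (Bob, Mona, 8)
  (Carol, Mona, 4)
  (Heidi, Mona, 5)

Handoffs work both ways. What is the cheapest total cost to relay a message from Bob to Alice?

Some routes from Bob to Alice:
Bob → Carol → Mona → Alice: 2 + 4 + 8 = 14
Bob → Carol → Karl → Frank → Alice: 2 + 1 + 2 + 4 = 9
Bob → Carol → Mona → Frank → Alice: 2 + 4 + 1 + 4 = 11
Bob → Carol → Karl → Frank → Mona → Alice: 2 + 1 + 2 + 1 + 8 = 14
Bob → Mona → Frank → Alice: 8 + 1 + 4 = 13
Bob → Frank → Alice: 8 + 4 = 12
The minimum is 9.

9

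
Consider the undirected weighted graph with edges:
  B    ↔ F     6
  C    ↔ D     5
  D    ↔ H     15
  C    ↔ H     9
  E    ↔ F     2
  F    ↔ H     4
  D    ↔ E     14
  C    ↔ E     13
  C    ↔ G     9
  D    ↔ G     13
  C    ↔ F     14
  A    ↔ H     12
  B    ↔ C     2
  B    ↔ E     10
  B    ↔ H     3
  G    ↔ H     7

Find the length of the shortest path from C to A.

Some routes from C to A:
C→B→H→A: 2 + 3 + 12 = 17
C→H→A: 9 + 12 = 21
C→B→E→F→H→A: 2 + 10 + 2 + 4 + 12 = 30
C→G→H→A: 9 + 7 + 12 = 28
C→B→F→H→A: 2 + 6 + 4 + 12 = 24
The minimum is 17.

17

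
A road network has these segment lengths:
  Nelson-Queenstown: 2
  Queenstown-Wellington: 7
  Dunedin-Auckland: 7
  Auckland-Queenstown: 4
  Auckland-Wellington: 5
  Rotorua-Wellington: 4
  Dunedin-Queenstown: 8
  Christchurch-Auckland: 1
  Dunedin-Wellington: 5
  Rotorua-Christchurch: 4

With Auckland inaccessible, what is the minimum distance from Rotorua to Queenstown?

Paths from Rotorua to Queenstown avoiding Auckland:
Rotorua - Wellington - Queenstown: 4 + 7 = 11
Rotorua - Wellington - Dunedin - Queenstown: 4 + 5 + 8 = 17
Best route has total 11.

11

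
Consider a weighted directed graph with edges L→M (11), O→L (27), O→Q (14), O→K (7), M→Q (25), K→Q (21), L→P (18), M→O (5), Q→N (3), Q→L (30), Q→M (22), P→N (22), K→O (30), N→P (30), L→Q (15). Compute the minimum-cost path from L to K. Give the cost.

Paths from L to K:
L→M→O→K: 11 + 5 + 7 = 23
L→Q→M→O→K: 15 + 22 + 5 + 7 = 49
Shortest: 23.

23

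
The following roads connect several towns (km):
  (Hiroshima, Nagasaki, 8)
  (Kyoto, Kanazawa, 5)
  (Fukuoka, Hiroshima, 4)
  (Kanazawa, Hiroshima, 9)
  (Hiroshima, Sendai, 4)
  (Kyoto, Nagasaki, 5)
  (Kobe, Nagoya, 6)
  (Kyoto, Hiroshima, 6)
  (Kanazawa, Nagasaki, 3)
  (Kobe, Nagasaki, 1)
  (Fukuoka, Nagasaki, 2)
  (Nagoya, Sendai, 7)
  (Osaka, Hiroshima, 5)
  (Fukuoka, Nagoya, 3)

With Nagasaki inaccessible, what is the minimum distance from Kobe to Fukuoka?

9

Candidate routes:
Kobe -> Nagoya -> Sendai -> Hiroshima -> Fukuoka: 6 + 7 + 4 + 4 = 21
Kobe -> Nagoya -> Fukuoka: 6 + 3 = 9
The minimum is 9 km.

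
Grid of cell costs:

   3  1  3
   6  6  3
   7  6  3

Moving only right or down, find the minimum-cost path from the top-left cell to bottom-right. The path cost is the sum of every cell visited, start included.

Take r0c0 -> r0c1 -> r0c2 -> r1c2 -> r2c2 for a total of 3 + 1 + 3 + 3 + 3 = 13.

13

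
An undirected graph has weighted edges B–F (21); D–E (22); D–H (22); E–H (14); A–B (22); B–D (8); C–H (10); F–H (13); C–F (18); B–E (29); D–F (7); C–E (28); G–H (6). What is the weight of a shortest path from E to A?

51

A few of the E→A routes:
E → D → B → A: 22 + 8 + 22 = 52
E → H → F → D → B → A: 14 + 13 + 7 + 8 + 22 = 64
E → B → A: 29 + 22 = 51
Shortest: 51.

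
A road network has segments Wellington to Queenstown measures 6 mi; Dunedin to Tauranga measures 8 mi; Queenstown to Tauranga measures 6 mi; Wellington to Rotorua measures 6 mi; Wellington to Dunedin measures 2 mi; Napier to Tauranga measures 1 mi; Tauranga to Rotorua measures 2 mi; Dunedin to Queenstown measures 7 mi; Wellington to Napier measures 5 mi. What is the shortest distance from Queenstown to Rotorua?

A few of the Queenstown→Rotorua routes:
Queenstown - Wellington - Napier - Tauranga - Rotorua: 6 + 5 + 1 + 2 = 14
Queenstown - Dunedin - Wellington - Napier - Tauranga - Rotorua: 7 + 2 + 5 + 1 + 2 = 17
Queenstown - Wellington - Rotorua: 6 + 6 = 12
Queenstown - Dunedin - Tauranga - Rotorua: 7 + 8 + 2 = 17
Queenstown - Dunedin - Wellington - Rotorua: 7 + 2 + 6 = 15
Queenstown - Tauranga - Rotorua: 6 + 2 = 8
The minimum is 8 mi.

8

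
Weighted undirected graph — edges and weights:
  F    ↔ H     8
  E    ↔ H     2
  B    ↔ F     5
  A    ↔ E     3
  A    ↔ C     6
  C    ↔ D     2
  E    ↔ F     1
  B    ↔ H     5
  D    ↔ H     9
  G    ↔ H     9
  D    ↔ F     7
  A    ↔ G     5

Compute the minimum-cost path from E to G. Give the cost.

8

Comparing a few candidate routes:
E -> F -> D -> C -> A -> G: 1 + 7 + 2 + 6 + 5 = 21
E -> H -> D -> C -> A -> G: 2 + 9 + 2 + 6 + 5 = 24
E -> F -> B -> H -> G: 1 + 5 + 5 + 9 = 20
E -> H -> G: 2 + 9 = 11
E -> A -> G: 3 + 5 = 8
E -> F -> H -> G: 1 + 8 + 9 = 18
The minimum is 8.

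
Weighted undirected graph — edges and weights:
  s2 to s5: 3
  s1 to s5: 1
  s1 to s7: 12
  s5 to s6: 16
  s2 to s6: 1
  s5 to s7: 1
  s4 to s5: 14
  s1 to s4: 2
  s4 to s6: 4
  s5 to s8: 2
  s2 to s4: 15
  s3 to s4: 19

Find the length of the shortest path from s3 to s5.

Checking several routes:
s3→s4→s1→s5: 19 + 2 + 1 = 22
s3→s4→s1→s7→s5: 19 + 2 + 12 + 1 = 34
s3→s4→s5: 19 + 14 = 33
s3→s4→s6→s2→s5: 19 + 4 + 1 + 3 = 27
Best route has total 22.

22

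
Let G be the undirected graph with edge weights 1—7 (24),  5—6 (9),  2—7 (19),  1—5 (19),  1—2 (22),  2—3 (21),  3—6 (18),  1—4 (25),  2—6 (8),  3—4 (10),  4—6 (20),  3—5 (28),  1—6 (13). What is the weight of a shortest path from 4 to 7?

A few of the 4→7 routes:
4 - 3 - 2 - 7: 10 + 21 + 19 = 50
4 - 1 - 7: 25 + 24 = 49
4 - 3 - 6 - 2 - 7: 10 + 18 + 8 + 19 = 55
4 - 6 - 2 - 7: 20 + 8 + 19 = 47
4 - 6 - 1 - 7: 20 + 13 + 24 = 57
4 - 3 - 6 - 1 - 7: 10 + 18 + 13 + 24 = 65
Best route has total 47.

47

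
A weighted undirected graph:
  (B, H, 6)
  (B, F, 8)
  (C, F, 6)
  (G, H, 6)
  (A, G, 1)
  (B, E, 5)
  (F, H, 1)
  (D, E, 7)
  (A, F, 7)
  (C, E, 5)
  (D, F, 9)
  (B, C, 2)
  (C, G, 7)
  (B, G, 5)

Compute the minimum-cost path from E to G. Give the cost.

Comparing a few candidate routes:
E -> C -> G: 5 + 7 = 12
E -> C -> B -> G: 5 + 2 + 5 = 12
E -> B -> G: 5 + 5 = 10
E -> B -> C -> G: 5 + 2 + 7 = 14
Best route has total 10.

10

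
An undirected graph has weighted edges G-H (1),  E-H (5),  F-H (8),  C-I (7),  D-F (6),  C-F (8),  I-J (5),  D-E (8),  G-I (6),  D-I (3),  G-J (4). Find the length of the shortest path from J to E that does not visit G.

Candidate routes:
J → I → C → F → D → E: 5 + 7 + 8 + 6 + 8 = 34
J → I → D → F → H → E: 5 + 3 + 6 + 8 + 5 = 27
J → I → D → E: 5 + 3 + 8 = 16
J → I → C → F → H → E: 5 + 7 + 8 + 8 + 5 = 33
Shortest: 16.

16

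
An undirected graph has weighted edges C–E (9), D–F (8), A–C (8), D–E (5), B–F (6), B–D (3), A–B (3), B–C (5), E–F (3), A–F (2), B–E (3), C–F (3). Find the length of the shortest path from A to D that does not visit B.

10

A few of the A→D routes:
A→C→F→D: 8 + 3 + 8 = 19
A→F→D: 2 + 8 = 10
A→F→E→D: 2 + 3 + 5 = 10
A→C→F→E→D: 8 + 3 + 3 + 5 = 19
Shortest: 10.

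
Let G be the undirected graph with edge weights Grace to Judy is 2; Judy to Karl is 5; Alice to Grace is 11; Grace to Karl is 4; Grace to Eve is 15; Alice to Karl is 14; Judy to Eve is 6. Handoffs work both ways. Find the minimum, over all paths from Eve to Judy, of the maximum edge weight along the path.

6

A few of the Eve→Judy routes:
Eve - Judy: max(6) = 6
Eve - Grace - Karl - Judy: max(15, 4, 5) = 15
Eve - Grace - Alice - Karl - Judy: max(15, 11, 14, 5) = 15
Smallest bottleneck: 6.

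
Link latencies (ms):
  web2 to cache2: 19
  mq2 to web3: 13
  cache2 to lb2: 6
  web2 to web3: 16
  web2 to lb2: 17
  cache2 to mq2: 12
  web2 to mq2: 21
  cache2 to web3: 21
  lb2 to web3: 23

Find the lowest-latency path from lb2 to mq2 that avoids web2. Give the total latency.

Paths from lb2 to mq2 avoiding web2:
lb2→cache2→web3→mq2: 6 + 21 + 13 = 40
lb2→cache2→mq2: 6 + 12 = 18
lb2→web3→cache2→mq2: 23 + 21 + 12 = 56
lb2→web3→mq2: 23 + 13 = 36
The minimum is 18 ms.

18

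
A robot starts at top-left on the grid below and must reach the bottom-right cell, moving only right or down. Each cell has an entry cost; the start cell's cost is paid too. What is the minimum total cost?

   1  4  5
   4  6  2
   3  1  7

Cheapest: [0,0] -> [1,0] -> [2,0] -> [2,1] -> [2,2]
  1 + 4 + 3 + 1 + 7 = 16
For comparison, the top-then-right route costs 19.

16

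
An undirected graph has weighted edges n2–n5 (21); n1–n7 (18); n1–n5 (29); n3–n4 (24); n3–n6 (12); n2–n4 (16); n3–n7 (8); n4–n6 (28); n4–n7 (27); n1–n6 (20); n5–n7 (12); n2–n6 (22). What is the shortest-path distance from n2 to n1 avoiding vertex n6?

Candidate routes:
n2→n5→n1: 21 + 29 = 50
n2→n4→n3→n7→n5→n1: 16 + 24 + 8 + 12 + 29 = 89
n2→n4→n3→n7→n1: 16 + 24 + 8 + 18 = 66
n2→n5→n7→n1: 21 + 12 + 18 = 51
n2→n4→n7→n1: 16 + 27 + 18 = 61
n2→n4→n7→n5→n1: 16 + 27 + 12 + 29 = 84
The minimum is 50.

50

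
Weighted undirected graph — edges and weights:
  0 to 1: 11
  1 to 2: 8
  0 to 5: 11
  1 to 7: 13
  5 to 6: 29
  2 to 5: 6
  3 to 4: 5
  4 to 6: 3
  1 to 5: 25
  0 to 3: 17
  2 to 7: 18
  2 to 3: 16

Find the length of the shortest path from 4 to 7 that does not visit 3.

Routes from 4 to 7 avoiding 3:
4 -> 6 -> 5 -> 2 -> 1 -> 7: 3 + 29 + 6 + 8 + 13 = 59
4 -> 6 -> 5 -> 0 -> 1 -> 2 -> 7: 3 + 29 + 11 + 11 + 8 + 18 = 80
4 -> 6 -> 5 -> 1 -> 7: 3 + 29 + 25 + 13 = 70
4 -> 6 -> 5 -> 2 -> 7: 3 + 29 + 6 + 18 = 56
4 -> 6 -> 5 -> 1 -> 2 -> 7: 3 + 29 + 25 + 8 + 18 = 83
4 -> 6 -> 5 -> 0 -> 1 -> 7: 3 + 29 + 11 + 11 + 13 = 67
Shortest: 56.

56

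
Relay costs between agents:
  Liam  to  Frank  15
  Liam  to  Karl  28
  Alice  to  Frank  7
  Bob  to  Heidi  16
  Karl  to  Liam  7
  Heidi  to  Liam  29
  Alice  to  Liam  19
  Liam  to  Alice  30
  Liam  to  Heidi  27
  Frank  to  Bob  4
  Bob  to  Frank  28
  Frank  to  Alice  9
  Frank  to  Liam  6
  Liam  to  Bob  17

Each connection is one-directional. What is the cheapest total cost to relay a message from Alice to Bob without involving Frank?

36

Routes from Alice to Bob avoiding Frank:
Alice -> Liam -> Bob: 19 + 17 = 36
The minimum is 36.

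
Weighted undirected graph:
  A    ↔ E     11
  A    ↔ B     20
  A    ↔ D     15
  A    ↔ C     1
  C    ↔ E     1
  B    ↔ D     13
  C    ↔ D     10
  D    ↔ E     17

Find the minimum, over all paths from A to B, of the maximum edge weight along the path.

Comparing a few candidate routes:
A -> D -> B: max(15, 13) = 15
A -> E -> C -> D -> B: max(11, 1, 10, 13) = 13
A -> C -> D -> B: max(1, 10, 13) = 13
Smallest bottleneck: 13.

13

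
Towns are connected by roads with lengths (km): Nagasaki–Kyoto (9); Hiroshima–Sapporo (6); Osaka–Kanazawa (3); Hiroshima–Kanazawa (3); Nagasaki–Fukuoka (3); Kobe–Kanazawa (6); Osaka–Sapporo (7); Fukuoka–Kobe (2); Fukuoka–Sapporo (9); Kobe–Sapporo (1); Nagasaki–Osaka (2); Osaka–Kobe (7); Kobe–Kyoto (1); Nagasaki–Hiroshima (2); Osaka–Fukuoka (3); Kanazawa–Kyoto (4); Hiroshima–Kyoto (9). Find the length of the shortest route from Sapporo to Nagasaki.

6

Comparing a few candidate routes:
Sapporo - Kobe - Fukuoka - Nagasaki: 1 + 2 + 3 = 6
Sapporo - Kobe - Fukuoka - Osaka - Nagasaki: 1 + 2 + 3 + 2 = 8
Sapporo - Kobe - Kyoto - Nagasaki: 1 + 1 + 9 = 11
Sapporo - Osaka - Nagasaki: 7 + 2 = 9
Sapporo - Kobe - Osaka - Nagasaki: 1 + 7 + 2 = 10
Sapporo - Hiroshima - Nagasaki: 6 + 2 = 8
Best route has total 6 km.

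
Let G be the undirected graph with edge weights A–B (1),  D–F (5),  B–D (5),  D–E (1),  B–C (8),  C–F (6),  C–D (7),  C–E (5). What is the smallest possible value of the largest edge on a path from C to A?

Paths from C to A:
C→B→A: max(8, 1) = 8
C→D→B→A: max(7, 5, 1) = 7
C→E→D→B→A: max(5, 1, 5, 1) = 5
C→F→D→B→A: max(6, 5, 5, 1) = 6
Smallest bottleneck: 5.

5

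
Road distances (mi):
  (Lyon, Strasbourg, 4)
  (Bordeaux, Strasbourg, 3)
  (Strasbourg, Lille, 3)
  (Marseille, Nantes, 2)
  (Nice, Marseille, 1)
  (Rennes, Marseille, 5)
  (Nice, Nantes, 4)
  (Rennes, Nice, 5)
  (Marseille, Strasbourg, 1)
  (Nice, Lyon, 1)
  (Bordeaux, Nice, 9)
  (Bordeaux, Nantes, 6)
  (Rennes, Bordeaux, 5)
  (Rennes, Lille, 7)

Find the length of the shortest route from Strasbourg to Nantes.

Some routes from Strasbourg to Nantes:
Strasbourg - Marseille - Nantes: 1 + 2 = 3
Strasbourg - Lyon - Nice - Marseille - Nantes: 4 + 1 + 1 + 2 = 8
Strasbourg - Lyon - Nice - Nantes: 4 + 1 + 4 = 9
Strasbourg - Marseille - Nice - Nantes: 1 + 1 + 4 = 6
The minimum is 3 mi.

3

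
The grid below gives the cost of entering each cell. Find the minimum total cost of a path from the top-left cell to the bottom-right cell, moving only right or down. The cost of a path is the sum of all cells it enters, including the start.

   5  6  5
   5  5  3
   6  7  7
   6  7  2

27

Cheapest: (0,0) -> (1,0) -> (1,1) -> (1,2) -> (2,2) -> (3,2)
  5 + 5 + 5 + 3 + 7 + 2 = 27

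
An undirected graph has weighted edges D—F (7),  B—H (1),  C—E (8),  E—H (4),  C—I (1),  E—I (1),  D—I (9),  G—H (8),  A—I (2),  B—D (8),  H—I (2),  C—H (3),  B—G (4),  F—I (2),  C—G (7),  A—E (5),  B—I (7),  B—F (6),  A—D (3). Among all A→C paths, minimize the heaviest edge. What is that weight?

Comparing a few candidate routes:
A - I - H - C: max(2, 2, 3) = 3
A - I - E - H - C: max(2, 1, 4, 3) = 4
A - E - H - C: max(5, 4, 3) = 5
A - I - C: max(2, 1) = 2
The minimum achievable maximum is 2.

2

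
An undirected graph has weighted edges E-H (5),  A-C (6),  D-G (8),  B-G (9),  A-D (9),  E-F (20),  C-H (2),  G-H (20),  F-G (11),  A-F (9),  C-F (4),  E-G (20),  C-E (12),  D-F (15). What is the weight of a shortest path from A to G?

Checking several routes:
A→D→G: 9 + 8 = 17
A→C→H→G: 6 + 2 + 20 = 28
A→F→G: 9 + 11 = 20
A→C→F→G: 6 + 4 + 11 = 21
Shortest: 17.

17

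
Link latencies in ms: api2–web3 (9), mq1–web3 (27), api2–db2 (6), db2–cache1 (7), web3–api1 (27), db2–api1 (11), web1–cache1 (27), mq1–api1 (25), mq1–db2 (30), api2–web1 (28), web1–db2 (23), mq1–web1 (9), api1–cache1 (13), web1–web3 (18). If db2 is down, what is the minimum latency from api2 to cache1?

Comparing a few candidate routes:
api2→web1→cache1: 28 + 27 = 55
api2→web3→mq1→api1→cache1: 9 + 27 + 25 + 13 = 74
api2→web3→mq1→web1→cache1: 9 + 27 + 9 + 27 = 72
api2→web3→web1→cache1: 9 + 18 + 27 = 54
api2→web3→api1→cache1: 9 + 27 + 13 = 49
api2→web3→web1→mq1→api1→cache1: 9 + 18 + 9 + 25 + 13 = 74
Shortest: 49 ms.

49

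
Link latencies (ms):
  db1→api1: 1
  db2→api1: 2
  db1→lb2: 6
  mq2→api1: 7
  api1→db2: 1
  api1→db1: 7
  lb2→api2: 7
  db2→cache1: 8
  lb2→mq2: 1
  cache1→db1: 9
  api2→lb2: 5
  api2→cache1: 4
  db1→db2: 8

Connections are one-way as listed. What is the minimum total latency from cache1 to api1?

10

Routes from cache1 to api1:
cache1-db1-db2-api1: 9 + 8 + 2 = 19
cache1-db1-api1: 9 + 1 = 10
cache1-db1-lb2-mq2-api1: 9 + 6 + 1 + 7 = 23
The minimum is 10 ms.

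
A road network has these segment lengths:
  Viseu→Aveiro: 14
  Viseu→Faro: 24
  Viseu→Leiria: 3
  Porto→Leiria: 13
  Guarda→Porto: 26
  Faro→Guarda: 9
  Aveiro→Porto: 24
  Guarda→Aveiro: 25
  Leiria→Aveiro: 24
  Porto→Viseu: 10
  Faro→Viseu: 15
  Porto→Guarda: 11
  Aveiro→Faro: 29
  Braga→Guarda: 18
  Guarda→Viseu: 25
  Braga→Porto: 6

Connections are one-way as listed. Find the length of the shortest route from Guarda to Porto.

Routes from Guarda to Porto:
Guarda → Viseu → Aveiro → Porto: 25 + 14 + 24 = 63
Guarda → Porto: 26
Guarda → Viseu → Leiria → Aveiro → Porto: 25 + 3 + 24 + 24 = 76
Guarda → Aveiro → Porto: 25 + 24 = 49
Shortest: 26.

26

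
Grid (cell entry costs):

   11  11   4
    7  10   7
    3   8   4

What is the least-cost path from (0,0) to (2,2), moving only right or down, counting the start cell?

33

Best path: [0,0] -> [1,0] -> [2,0] -> [2,1] -> [2,2]
Cost: 11 + 7 + 3 + 8 + 4 = 33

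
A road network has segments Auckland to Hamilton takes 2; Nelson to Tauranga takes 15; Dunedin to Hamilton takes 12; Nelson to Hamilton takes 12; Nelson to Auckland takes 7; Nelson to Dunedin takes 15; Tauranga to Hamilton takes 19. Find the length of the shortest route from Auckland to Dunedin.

Routes from Auckland to Dunedin:
Auckland - Hamilton - Dunedin: 2 + 12 = 14
Auckland - Nelson - Tauranga - Hamilton - Dunedin: 7 + 15 + 19 + 12 = 53
Auckland - Nelson - Hamilton - Dunedin: 7 + 12 + 12 = 31
Auckland - Hamilton - Nelson - Dunedin: 2 + 12 + 15 = 29
Auckland - Nelson - Dunedin: 7 + 15 = 22
Auckland - Hamilton - Tauranga - Nelson - Dunedin: 2 + 19 + 15 + 15 = 51
Shortest: 14.

14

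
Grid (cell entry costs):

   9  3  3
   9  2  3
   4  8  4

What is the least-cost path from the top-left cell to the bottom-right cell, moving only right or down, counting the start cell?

21

One optimal route is [0,0] → [0,1] → [1,1] → [1,2] → [2,2].
Its cost is 9 + 3 + 2 + 3 + 4 = 21.
(Top row then right column would cost 22.)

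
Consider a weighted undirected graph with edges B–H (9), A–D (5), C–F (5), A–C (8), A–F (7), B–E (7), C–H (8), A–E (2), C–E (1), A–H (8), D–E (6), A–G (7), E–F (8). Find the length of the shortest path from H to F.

13

A few of the H→F routes:
H - A - E - C - F: 8 + 2 + 1 + 5 = 16
H - C - E - F: 8 + 1 + 8 = 17
H - C - F: 8 + 5 = 13
H - A - F: 8 + 7 = 15
The minimum is 13.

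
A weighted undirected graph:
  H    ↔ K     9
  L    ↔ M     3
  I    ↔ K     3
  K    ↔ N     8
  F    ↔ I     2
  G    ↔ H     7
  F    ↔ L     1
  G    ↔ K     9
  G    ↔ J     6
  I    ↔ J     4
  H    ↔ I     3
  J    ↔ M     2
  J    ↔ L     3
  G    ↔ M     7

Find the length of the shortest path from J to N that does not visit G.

Candidate routes:
J→M→L→F→I→K→N: 2 + 3 + 1 + 2 + 3 + 8 = 19
J→I→H→K→N: 4 + 3 + 9 + 8 = 24
J→L→F→I→K→N: 3 + 1 + 2 + 3 + 8 = 17
J→L→F→I→H→K→N: 3 + 1 + 2 + 3 + 9 + 8 = 26
J→I→K→N: 4 + 3 + 8 = 15
J→M→L→F→I→H→K→N: 2 + 3 + 1 + 2 + 3 + 9 + 8 = 28
Best route has total 15.

15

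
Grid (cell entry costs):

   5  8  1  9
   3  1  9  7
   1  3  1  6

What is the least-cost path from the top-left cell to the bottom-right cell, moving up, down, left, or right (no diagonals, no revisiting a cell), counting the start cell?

Take (0,0) (1,0) (1,1) (2,1) (2,2) (2,3) for a total of 5 + 3 + 1 + 3 + 1 + 6 = 19.

19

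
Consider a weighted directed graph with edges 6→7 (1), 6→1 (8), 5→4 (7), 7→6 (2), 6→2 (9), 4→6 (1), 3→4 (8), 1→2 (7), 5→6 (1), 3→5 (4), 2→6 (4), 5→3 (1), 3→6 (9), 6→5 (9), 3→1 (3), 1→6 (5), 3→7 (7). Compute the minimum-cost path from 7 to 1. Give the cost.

Paths from 7 to 1:
7 - 6 - 5 - 3 - 1: 2 + 9 + 1 + 3 = 15
7 - 6 - 1: 2 + 8 = 10
The minimum is 10.

10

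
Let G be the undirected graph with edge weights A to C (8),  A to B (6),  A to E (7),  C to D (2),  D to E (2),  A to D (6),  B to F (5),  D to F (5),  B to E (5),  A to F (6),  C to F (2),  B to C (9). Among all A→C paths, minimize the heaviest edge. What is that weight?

Some routes from A to C:
A→F→B→E→D→C: max(6, 5, 5, 2, 2) = 6
A→D→F→C: max(6, 5, 2) = 6
A→D→C: max(6, 2) = 6
A→F→C: max(6, 2) = 6
A→F→D→C: max(6, 5, 2) = 6
A→D→E→B→F→C: max(6, 2, 5, 5, 2) = 6
Smallest bottleneck: 6.

6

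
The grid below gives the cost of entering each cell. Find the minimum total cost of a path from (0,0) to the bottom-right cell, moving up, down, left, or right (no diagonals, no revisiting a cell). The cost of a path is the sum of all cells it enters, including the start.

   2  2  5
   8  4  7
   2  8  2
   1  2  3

18

Cheapest: [0,0] [1,0] [2,0] [3,0] [3,1] [3,2]
  2 + 8 + 2 + 1 + 2 + 3 = 18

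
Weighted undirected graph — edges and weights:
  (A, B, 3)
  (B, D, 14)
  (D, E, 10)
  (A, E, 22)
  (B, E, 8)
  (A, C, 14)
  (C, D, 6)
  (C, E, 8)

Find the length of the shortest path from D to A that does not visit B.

Routes from D to A avoiding B:
D→C→A: 6 + 14 = 20
D→C→E→A: 6 + 8 + 22 = 36
D→E→A: 10 + 22 = 32
D→E→C→A: 10 + 8 + 14 = 32
The minimum is 20.

20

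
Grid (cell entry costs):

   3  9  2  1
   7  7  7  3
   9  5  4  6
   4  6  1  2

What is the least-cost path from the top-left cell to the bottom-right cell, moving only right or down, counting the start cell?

Path (0,0) -> (0,1) -> (0,2) -> (0,3) -> (1,3) -> (2,3) -> (3,3): 3 + 9 + 2 + 1 + 3 + 6 + 2 = 26.

26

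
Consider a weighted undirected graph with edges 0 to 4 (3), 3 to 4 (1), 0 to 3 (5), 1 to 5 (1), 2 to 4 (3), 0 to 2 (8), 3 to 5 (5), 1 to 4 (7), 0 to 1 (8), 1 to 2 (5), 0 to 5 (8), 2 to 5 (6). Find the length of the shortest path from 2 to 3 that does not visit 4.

Some routes from 2 to 3 avoiding 4:
2 → 0 → 3: 8 + 5 = 13
2 → 1 → 5 → 3: 5 + 1 + 5 = 11
2 → 5 → 3: 6 + 5 = 11
Shortest: 11.

11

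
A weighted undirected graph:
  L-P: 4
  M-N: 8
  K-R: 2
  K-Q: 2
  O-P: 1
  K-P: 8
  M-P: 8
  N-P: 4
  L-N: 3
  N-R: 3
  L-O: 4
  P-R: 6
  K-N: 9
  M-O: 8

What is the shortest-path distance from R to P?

Some routes from R to P:
R - K - P: 2 + 8 = 10
R - P: 6
R - N - P: 3 + 4 = 7
R - N - L - P: 3 + 3 + 4 = 10
R - N - L - O - P: 3 + 3 + 4 + 1 = 11
Best route has total 6.

6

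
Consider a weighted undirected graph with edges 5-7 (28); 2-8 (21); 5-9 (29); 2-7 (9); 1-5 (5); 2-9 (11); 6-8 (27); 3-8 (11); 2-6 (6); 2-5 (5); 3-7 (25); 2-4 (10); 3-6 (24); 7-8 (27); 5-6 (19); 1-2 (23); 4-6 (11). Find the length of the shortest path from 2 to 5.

5

A few of the 2→5 routes:
2→5: 5
2→1→5: 23 + 5 = 28
2→6→5: 6 + 19 = 25
The minimum is 5.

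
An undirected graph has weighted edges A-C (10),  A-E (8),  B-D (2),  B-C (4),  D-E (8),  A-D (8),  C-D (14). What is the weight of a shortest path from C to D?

6

Candidate routes:
C -> B -> D: 4 + 2 = 6
C -> A -> D: 10 + 8 = 18
C -> A -> E -> D: 10 + 8 + 8 = 26
C -> D: 14
Shortest: 6.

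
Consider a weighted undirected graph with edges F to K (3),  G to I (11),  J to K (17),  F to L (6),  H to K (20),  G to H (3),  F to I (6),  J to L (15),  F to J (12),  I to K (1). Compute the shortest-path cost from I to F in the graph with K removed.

Paths from I to F avoiding K:
I -> F: 6
Best route has total 6.

6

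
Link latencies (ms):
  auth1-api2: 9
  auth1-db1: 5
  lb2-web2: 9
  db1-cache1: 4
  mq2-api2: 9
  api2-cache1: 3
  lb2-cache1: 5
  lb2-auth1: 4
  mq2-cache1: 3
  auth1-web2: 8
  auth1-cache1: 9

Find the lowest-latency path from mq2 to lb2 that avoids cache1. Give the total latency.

22

Candidate routes:
mq2→api2→auth1→lb2: 9 + 9 + 4 = 22
mq2→api2→auth1→web2→lb2: 9 + 9 + 8 + 9 = 35
Shortest: 22 ms.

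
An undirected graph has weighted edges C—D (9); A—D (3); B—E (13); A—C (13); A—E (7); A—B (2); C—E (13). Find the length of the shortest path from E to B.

9

Routes from E to B:
E -> A -> B: 7 + 2 = 9
E -> C -> D -> A -> B: 13 + 9 + 3 + 2 = 27
E -> C -> A -> B: 13 + 13 + 2 = 28
E -> B: 13
The minimum is 9.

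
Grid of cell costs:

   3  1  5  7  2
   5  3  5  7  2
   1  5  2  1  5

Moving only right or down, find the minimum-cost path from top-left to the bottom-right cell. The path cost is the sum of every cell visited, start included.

One optimal route is [0,0]→[0,1]→[1,1]→[1,2]→[2,2]→[2,3]→[2,4].
Its cost is 3 + 1 + 3 + 5 + 2 + 1 + 5 = 20.
(Top row then right column would cost 25.)

20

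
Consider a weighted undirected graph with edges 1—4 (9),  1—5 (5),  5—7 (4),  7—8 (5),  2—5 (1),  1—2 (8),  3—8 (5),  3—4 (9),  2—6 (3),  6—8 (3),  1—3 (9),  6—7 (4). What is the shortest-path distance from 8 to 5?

Some routes from 8 to 5:
8 → 6 → 2 → 5: 3 + 3 + 1 = 7
8 → 7 → 5: 5 + 4 = 9
8 → 6 → 7 → 5: 3 + 4 + 4 = 11
The minimum is 7.

7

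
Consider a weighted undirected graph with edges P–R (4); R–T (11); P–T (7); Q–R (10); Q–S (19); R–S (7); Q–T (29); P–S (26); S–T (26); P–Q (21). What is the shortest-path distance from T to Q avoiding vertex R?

28

Paths from T to Q avoiding R:
T → Q: 29
T → P → S → Q: 7 + 26 + 19 = 52
T → S → Q: 26 + 19 = 45
T → S → P → Q: 26 + 26 + 21 = 73
T → P → Q: 7 + 21 = 28
Shortest: 28.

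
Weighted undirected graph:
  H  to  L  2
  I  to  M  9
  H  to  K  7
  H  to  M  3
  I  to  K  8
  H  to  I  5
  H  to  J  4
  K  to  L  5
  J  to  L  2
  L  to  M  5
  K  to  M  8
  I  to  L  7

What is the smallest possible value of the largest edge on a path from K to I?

Comparing a few candidate routes:
K-L-M-H-I: max(5, 5, 3, 5) = 5
K-H-L-I: max(7, 2, 7) = 7
K-L-J-H-I: max(5, 2, 4, 5) = 5
K-L-H-I: max(5, 2, 5) = 5
The minimum achievable maximum is 5.

5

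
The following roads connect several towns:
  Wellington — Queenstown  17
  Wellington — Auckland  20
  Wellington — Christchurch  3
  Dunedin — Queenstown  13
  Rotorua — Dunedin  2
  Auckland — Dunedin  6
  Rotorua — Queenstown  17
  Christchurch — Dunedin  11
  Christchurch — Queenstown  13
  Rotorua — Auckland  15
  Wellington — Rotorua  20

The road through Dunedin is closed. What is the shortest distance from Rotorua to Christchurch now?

23

Paths from Rotorua to Christchurch avoiding Dunedin:
Rotorua-Auckland-Wellington-Queenstown-Christchurch: 15 + 20 + 17 + 13 = 65
Rotorua-Wellington-Queenstown-Christchurch: 20 + 17 + 13 = 50
Rotorua-Auckland-Wellington-Christchurch: 15 + 20 + 3 = 38
Rotorua-Queenstown-Christchurch: 17 + 13 = 30
Rotorua-Queenstown-Wellington-Christchurch: 17 + 17 + 3 = 37
Rotorua-Wellington-Christchurch: 20 + 3 = 23
The minimum is 23.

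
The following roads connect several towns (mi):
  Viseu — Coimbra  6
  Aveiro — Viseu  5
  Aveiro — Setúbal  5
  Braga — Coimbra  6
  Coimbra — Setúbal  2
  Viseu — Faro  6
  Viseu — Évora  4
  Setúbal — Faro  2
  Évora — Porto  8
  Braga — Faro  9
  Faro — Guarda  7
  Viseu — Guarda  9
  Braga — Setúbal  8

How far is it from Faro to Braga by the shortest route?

Comparing a few candidate routes:
Faro-Setúbal-Aveiro-Viseu-Coimbra-Braga: 2 + 5 + 5 + 6 + 6 = 24
Faro-Viseu-Coimbra-Setúbal-Braga: 6 + 6 + 2 + 8 = 22
Faro-Setúbal-Braga: 2 + 8 = 10
Faro-Setúbal-Coimbra-Braga: 2 + 2 + 6 = 10
Faro-Viseu-Coimbra-Braga: 6 + 6 + 6 = 18
Faro-Braga: 9
The minimum is 9 mi.

9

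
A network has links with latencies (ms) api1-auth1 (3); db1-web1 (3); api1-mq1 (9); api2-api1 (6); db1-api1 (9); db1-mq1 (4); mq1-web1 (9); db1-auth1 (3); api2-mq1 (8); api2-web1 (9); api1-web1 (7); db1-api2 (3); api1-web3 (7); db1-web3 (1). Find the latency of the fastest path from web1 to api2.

6

Comparing a few candidate routes:
web1-api2: 9
web1-mq1-db1-api2: 9 + 4 + 3 = 16
web1-db1-auth1-api1-api2: 3 + 3 + 3 + 6 = 15
web1-api1-api2: 7 + 6 = 13
web1-db1-api2: 3 + 3 = 6
web1-db1-mq1-api2: 3 + 4 + 8 = 15
Shortest: 6 ms.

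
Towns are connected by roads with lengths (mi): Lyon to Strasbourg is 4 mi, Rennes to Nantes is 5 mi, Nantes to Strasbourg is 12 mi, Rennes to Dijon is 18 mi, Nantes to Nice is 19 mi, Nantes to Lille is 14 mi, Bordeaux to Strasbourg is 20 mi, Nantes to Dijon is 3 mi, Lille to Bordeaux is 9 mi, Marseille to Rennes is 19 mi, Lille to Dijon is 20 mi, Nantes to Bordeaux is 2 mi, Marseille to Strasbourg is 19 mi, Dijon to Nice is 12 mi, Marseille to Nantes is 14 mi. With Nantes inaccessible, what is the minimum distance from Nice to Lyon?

65

Candidate routes:
Nice -> Dijon -> Lille -> Bordeaux -> Strasbourg -> Lyon: 12 + 20 + 9 + 20 + 4 = 65
Nice -> Dijon -> Rennes -> Marseille -> Strasbourg -> Lyon: 12 + 18 + 19 + 19 + 4 = 72
Best route has total 65 mi.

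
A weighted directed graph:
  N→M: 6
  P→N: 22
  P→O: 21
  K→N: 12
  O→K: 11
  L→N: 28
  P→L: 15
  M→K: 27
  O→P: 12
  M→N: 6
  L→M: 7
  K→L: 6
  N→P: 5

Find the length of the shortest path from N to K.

Candidate routes:
N → M → K: 6 + 27 = 33
N → P → O → K: 5 + 21 + 11 = 37
N → P → L → M → K: 5 + 15 + 7 + 27 = 54
The minimum is 33.

33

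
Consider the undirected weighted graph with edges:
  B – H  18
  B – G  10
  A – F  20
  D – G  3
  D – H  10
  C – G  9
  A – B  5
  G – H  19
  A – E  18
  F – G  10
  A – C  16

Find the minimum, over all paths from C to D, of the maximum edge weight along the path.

9

Comparing a few candidate routes:
C -> G -> D: max(9, 3) = 9
C -> G -> B -> H -> D: max(9, 10, 18, 10) = 18
C -> A -> B -> G -> D: max(16, 5, 10, 3) = 16
Best route has worst link 9.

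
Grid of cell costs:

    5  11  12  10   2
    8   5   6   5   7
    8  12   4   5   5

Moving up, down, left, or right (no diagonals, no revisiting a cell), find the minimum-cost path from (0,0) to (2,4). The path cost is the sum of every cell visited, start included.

Take (0,0) (1,0) (1,1) (1,2) (2,2) (2,3) (2,4) for a total of 5 + 8 + 5 + 6 + 4 + 5 + 5 = 38.

38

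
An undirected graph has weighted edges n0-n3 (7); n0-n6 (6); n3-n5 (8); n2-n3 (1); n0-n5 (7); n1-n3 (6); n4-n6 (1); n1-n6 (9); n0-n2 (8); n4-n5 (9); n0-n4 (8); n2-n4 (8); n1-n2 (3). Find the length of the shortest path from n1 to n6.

Comparing a few candidate routes:
n1 -> n2 -> n4 -> n6: 3 + 8 + 1 = 12
n1 -> n2 -> n3 -> n0 -> n6: 3 + 1 + 7 + 6 = 17
n1 -> n6: 9
n1 -> n3 -> n2 -> n4 -> n6: 6 + 1 + 8 + 1 = 16
Best route has total 9.

9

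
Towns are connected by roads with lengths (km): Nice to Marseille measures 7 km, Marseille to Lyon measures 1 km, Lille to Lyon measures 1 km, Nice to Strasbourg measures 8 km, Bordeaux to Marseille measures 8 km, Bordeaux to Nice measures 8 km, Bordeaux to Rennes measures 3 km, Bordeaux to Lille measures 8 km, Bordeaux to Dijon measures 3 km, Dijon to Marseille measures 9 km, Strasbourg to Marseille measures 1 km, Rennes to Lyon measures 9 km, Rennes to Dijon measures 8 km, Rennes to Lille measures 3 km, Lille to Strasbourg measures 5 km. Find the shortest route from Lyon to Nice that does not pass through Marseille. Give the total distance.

A few of the Lyon→Nice routes:
Lyon - Lille - Rennes - Bordeaux - Nice: 1 + 3 + 3 + 8 = 15
Lyon - Rennes - Bordeaux - Nice: 9 + 3 + 8 = 20
Lyon - Lille - Bordeaux - Nice: 1 + 8 + 8 = 17
Lyon - Lille - Strasbourg - Nice: 1 + 5 + 8 = 14
Best route has total 14 km.

14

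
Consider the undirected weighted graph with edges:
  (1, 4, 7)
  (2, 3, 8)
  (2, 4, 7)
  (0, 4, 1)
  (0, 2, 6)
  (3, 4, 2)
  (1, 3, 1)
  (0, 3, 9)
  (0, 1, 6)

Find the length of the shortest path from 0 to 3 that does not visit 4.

Routes from 0 to 3 avoiding 4:
0-1-3: 6 + 1 = 7
0-3: 9
0-2-3: 6 + 8 = 14
Best route has total 7.

7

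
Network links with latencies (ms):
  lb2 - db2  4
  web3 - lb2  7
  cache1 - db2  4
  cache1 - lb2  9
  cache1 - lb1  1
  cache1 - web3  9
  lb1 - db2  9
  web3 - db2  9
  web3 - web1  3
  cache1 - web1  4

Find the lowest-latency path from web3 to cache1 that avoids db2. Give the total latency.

Routes from web3 to cache1 avoiding db2:
web3 - cache1: 9
web3 - lb2 - cache1: 7 + 9 = 16
web3 - web1 - cache1: 3 + 4 = 7
Shortest: 7 ms.

7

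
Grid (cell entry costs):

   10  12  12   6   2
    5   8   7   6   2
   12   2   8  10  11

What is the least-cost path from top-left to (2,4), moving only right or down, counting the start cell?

49

Cheapest: r0c0 → r1c0 → r1c1 → r1c2 → r1c3 → r1c4 → r2c4
  10 + 5 + 8 + 7 + 6 + 2 + 11 = 49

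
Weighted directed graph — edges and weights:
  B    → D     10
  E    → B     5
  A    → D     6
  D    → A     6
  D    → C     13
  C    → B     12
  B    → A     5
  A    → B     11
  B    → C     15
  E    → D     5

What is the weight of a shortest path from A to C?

Paths from A to C:
A→B→D→C: 11 + 10 + 13 = 34
A→D→C: 6 + 13 = 19
A→B→C: 11 + 15 = 26
The minimum is 19.

19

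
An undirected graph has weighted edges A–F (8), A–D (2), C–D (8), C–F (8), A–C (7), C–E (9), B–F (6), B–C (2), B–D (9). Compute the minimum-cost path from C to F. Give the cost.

8

Some routes from C to F:
C-F: 8
C-B-F: 2 + 6 = 8
C-D-A-F: 8 + 2 + 8 = 18
C-A-F: 7 + 8 = 15
C-B-D-A-F: 2 + 9 + 2 + 8 = 21
C-D-B-F: 8 + 9 + 6 = 23
Shortest: 8.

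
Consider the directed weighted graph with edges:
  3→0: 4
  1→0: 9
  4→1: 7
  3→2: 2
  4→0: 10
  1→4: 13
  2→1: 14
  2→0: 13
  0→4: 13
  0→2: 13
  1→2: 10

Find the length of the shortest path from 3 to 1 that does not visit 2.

24

Routes from 3 to 1 avoiding 2:
3 → 0 → 4 → 1: 4 + 13 + 7 = 24
The minimum is 24.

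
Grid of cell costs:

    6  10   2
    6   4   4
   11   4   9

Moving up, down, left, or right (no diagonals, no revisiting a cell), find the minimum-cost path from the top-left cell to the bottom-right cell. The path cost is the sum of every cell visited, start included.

Cheapest: r0c0 → r1c0 → r1c1 → r1c2 → r2c2
  6 + 6 + 4 + 4 + 9 = 29

29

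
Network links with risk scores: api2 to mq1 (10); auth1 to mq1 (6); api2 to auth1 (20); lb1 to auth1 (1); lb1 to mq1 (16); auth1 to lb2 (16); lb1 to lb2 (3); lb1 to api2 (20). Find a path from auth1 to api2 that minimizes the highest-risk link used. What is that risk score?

Some routes from auth1 to api2:
auth1 - api2: max(20) = 20
auth1 - lb1 - mq1 - api2: max(1, 16, 10) = 16
auth1 - mq1 - lb1 - api2: max(6, 16, 20) = 20
auth1 - mq1 - api2: max(6, 10) = 10
auth1 - lb2 - lb1 - mq1 - api2: max(16, 3, 16, 10) = 16
Smallest bottleneck: 10.

10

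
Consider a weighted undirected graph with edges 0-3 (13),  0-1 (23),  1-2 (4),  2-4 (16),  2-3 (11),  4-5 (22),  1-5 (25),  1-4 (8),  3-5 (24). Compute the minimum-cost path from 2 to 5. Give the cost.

Some routes from 2 to 5:
2-4-1-5: 16 + 8 + 25 = 49
2-1-4-5: 4 + 8 + 22 = 34
2-4-5: 16 + 22 = 38
2-1-5: 4 + 25 = 29
2-3-5: 11 + 24 = 35
Best route has total 29.

29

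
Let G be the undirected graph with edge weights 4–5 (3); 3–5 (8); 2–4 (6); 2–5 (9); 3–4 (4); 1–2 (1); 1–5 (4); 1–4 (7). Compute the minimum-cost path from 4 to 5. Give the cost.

Paths from 4 to 5:
4 → 5: 3
4 → 3 → 5: 4 + 8 = 12
4 → 1 → 5: 7 + 4 = 11
4 → 1 → 2 → 5: 7 + 1 + 9 = 17
4 → 2 → 1 → 5: 6 + 1 + 4 = 11
4 → 2 → 5: 6 + 9 = 15
Shortest: 3.

3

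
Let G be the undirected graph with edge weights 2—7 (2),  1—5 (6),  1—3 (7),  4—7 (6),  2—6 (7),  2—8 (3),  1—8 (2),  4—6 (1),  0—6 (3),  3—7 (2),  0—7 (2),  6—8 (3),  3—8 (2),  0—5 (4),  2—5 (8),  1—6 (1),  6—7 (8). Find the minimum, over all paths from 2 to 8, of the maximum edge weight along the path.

Comparing a few candidate routes:
2 - 7 - 3 - 8: max(2, 2, 2) = 2
2 - 7 - 0 - 6 - 1 - 8: max(2, 2, 3, 1, 2) = 3
2 - 8: max(3) = 3
2 - 7 - 0 - 6 - 8: max(2, 2, 3, 3) = 3
2 - 7 - 0 - 5 - 1 - 8: max(2, 2, 4, 6, 2) = 6
2 - 7 - 0 - 5 - 1 - 6 - 8: max(2, 2, 4, 6, 1, 3) = 6
Smallest bottleneck: 2.

2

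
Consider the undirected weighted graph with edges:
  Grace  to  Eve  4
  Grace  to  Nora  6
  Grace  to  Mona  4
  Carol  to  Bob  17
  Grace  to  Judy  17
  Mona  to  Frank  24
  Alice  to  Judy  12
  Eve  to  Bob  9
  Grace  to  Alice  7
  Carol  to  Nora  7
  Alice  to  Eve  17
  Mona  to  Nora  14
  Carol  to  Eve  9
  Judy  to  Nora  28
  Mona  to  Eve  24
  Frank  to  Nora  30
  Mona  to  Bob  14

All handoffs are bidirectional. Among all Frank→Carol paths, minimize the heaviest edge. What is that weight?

24

Checking several routes:
Frank → Mona → Eve → Alice → Judy → Grace → Nora → Carol: max(24, 24, 17, 12, 17, 6, 7) = 24
Frank → Mona → Eve → Grace → Nora → Carol: max(24, 24, 4, 6, 7) = 24
Frank → Mona → Eve → Bob → Carol: max(24, 24, 9, 17) = 24
Frank → Mona → Eve → Alice → Grace → Nora → Carol: max(24, 24, 17, 7, 6, 7) = 24
Frank → Mona → Bob → Carol: max(24, 14, 17) = 24
Frank → Mona → Eve → Carol: max(24, 24, 9) = 24
Smallest bottleneck: 24.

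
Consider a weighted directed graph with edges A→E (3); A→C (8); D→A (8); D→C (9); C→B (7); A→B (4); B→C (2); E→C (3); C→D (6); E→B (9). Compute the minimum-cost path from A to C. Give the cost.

Paths from A to C:
A - B - C: 4 + 2 = 6
A - E - B - C: 3 + 9 + 2 = 14
A - E - C: 3 + 3 = 6
A - C: 8
Shortest: 6.

6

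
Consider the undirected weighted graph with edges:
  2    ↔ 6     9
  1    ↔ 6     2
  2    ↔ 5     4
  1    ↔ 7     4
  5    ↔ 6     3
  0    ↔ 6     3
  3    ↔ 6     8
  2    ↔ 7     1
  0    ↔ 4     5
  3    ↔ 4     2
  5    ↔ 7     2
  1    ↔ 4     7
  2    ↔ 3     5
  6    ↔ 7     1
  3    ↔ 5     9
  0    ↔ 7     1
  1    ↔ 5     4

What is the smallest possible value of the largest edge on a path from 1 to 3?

Comparing a few candidate routes:
1 → 5 → 6 → 7 → 0 → 4 → 3: max(4, 3, 1, 1, 5, 2) = 5
1 → 5 → 6 → 7 → 2 → 3: max(4, 3, 1, 1, 5) = 5
1 → 5 → 6 → 0 → 4 → 3: max(4, 3, 3, 5, 2) = 5
1 → 5 → 2 → 3: max(4, 4, 5) = 5
1 → 5 → 6 → 0 → 7 → 2 → 3: max(4, 3, 3, 1, 1, 5) = 5
Best route has worst link 5.

5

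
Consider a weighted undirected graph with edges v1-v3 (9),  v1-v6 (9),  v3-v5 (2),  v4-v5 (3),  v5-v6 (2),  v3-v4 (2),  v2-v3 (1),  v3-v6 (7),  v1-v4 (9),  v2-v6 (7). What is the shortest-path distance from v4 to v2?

A few of the v4→v2 routes:
v4 -> v5 -> v3 -> v2: 3 + 2 + 1 = 6
v4 -> v3 -> v2: 2 + 1 = 3
v4 -> v5 -> v6 -> v2: 3 + 2 + 7 = 12
The minimum is 3.

3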